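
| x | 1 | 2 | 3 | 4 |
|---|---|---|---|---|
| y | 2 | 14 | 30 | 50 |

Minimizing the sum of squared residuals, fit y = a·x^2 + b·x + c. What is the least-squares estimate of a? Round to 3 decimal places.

a = 2.000

The normal system AᵀA·[a, b, c]ᵀ = Aᵀy is [[354, 100, 30]; [100, 30, 10]; [30, 10, 4]]·[a, b, c]ᵀ = [1128, 320, 96]ᵀ.
Inverting the 3×3 Gram matrix, [a, b, c]ᵀ = [2, 6, -6]ᵀ.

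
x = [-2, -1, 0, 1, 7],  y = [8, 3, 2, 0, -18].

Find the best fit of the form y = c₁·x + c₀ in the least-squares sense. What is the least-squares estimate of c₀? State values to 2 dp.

AᵀA·[c₁, c₀]ᵀ = Aᵀy reads: 55·c₁ + 5·c₀ = -145;  5·c₁ + 5·c₀ = -5.
(Σx·x = 55, Σx = 5, Σ1 = 5, Σx·y = -145, Σy = -5.)
Determinant 55·5 − 5² = 250.
c₁ = ((-145)·5 − 5·(-5))/250 = -14/5; c₀ = (55·(-5) − 5·(-145))/250 = 9/5.

c₀ = 1.80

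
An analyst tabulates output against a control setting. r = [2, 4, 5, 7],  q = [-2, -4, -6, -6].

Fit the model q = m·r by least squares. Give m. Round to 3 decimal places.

m = -0.979

With design matrix M, MᵀM = [[94]] and Mᵀq = [-92]ᵀ.
m = (-92)/94 = -0.978723.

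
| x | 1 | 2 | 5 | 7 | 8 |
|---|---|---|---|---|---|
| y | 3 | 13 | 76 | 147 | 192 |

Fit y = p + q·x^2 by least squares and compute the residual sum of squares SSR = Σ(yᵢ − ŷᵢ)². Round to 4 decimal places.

SSR = 0.9392

The normal equations are: 5·p + 143·q = 431;  143·p + 7139·q = 21446.
det = 5·7139 − 143² = 15246.
p = (431·7139 − 143·21446)/15246 = 307/462; q = (5·21446 − 143·431)/15246 = 15199/5082.
Residuals: -555/847, 631/1694, 480/847, -179/847, -123/1694; SSR = 1591/1694.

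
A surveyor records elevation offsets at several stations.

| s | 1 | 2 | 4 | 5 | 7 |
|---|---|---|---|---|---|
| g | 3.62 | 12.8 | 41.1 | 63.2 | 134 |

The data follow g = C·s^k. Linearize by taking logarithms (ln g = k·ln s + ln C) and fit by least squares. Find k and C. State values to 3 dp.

k = 1.820, C = 3.556

With ln gᵢ as the transformed response and ln sᵢ as the regressor:
XᵀX = [[8.7791, 5.6348]; [5.6348, 5]], rhs = [23.1226, 16.5961]ᵀ  (here Σln s = 5.6348, Σ(ln s)² = 8.7791, Σln g = 16.5961, Σln s·ln g = 23.1226).
Δ = 8.7791·5 − (5.6348)² = 12.1448; k = (23.1226·5 − 5.6348·16.5961)/12.1448 = 1.81952, ln C = (8.7791·16.5961 − 5.6348·23.1226)/12.1448 = 1.26869, so C = exp(1.26869) = 3.55620.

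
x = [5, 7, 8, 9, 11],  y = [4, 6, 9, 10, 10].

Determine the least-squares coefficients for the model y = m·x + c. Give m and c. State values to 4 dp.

m = 1.1000, c = -1.0000

From the data, Σx·x = 340, Σx = 40, Σ1 = 5.
Right-hand side: Σx·y = 334, Σy = 39.
So AᵀA·[m, c]ᵀ = Aᵀy: [[340, 40]; [40, 5]]·[m, c]ᵀ = [334, 39]ᵀ.
det = 340·5 − 40² = 100.
m = (334·5 − 40·39)/100 = 11/10; c = (340·39 − 40·334)/100 = -1.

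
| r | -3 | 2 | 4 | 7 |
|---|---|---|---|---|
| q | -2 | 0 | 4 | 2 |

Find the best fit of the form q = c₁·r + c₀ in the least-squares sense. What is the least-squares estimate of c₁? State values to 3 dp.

c₁ = 0.491

The normal equations are: 78·c₁ + 10·c₀ = 36;  10·c₁ + 4·c₀ = 4.
Determinant 78·4 − 10² = 212.
c₁ = (36·4 − 10·4)/212 = 26/53; c₀ = (78·4 − 10·36)/212 = -12/53.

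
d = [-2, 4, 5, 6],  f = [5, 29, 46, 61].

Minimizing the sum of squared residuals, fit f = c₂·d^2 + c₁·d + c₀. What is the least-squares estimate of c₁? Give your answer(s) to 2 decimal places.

c₁ = 1.24

Forming MᵀM = [[2193, 397, 81]; [397, 81, 13]; [81, 13, 4]] and Mᵀf = [3830, 702, 141]ᵀ gives MᵀM·[c₂, c₁, c₀]ᵀ = Mᵀf.
Row-reducing yields c₂ = 517/353, c₁ = 436/353, c₀ = 557/353.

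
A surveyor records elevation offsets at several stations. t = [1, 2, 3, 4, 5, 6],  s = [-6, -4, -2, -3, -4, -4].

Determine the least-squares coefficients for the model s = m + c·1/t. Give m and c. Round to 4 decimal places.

Normal-equation sums: Σ1 = 6, Σ1/t = 49/20, Σ1/t·1/t = 5369/3600.
Right-hand side: Σs = -23, Σ1/t·s = -653/60.
det = 6·(5369/3600) − (49/20)² = 707/240.
m = ((-23)·(5369/3600) − (49/20)·(-653/60))/(707/240) = -3928/1515; c = (6·(-653/60) − (49/20)·(-23))/(707/240) = -2148/707.

m = -2.5927, c = -3.0382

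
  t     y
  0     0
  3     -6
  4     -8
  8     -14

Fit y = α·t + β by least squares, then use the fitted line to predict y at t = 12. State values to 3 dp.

ŷ = -21.359

The normal system XᵀX·[α, β]ᵀ = Xᵀy is [[89, 15]; [15, 4]]·[α, β]ᵀ = [-162, -28]ᵀ.
Eliminating β: 4·(row 1) − 15·(row 2) gives 131·α = 4·(-162) − 15·(-28) = -228, so α = -228/131.
Then β = ((-28) − 15·(-228/131))/4 = -62/131.
At t = 12: ŷ = (-228/131)·(12) + (-62/131)·(1) = -2798/131.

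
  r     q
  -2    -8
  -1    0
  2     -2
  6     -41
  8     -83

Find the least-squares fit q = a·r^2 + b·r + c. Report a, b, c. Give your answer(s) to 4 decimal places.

From the data, Σr^2·r^2 = 5425, Σr^2·r = 727, Σr^2 = 109, Σr·r = 109, Σr = 13, Σ1 = 5.
Right-hand side: Σr^2·q = -6828, Σr·q = -898, Σq = -134.
Normal equations: [[5425, 727, 109]; [727, 109, 13]; [109, 13, 5]]·[a, b, c]ᵀ = [-6828, -898, -134]ᵀ.
Inverting the 3×3 Gram matrix, [a, b, c]ᵀ = [-62486/40611, 71795/40611, 29051/13537]ᵀ.

a = -1.5386, b = 1.7679, c = 2.1460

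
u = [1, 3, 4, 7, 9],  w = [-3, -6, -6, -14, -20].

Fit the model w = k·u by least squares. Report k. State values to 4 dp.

k = -2.0705

The normal system AᵀA·[k]ᵀ = Aᵀw is [[156]]·[k]ᵀ = [-323]ᵀ.
k = (-323)/156 = -2.07051.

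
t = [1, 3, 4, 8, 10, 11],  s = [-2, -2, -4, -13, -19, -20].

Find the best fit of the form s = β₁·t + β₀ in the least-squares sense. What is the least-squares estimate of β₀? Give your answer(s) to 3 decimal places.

β₀ = 2.507

Forming AᵀA = [[311, 37]; [37, 6]] and Aᵀs = [-538, -60]ᵀ gives AᵀA·[β₁, β₀]ᵀ = Aᵀs.
Determinant 311·6 − 37² = 497.
β₁ = ((-538)·6 − 37·(-60))/497 = -144/71; β₀ = (311·(-60) − 37·(-538))/497 = 178/71.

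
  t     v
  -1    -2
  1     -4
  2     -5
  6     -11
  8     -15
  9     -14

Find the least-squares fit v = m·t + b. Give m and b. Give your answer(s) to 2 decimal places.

m = -1.35, b = -2.89

Setting ∂/∂m … = 0 gives: 187·m + 25·b = -324;  25·m + 6·b = -51.
Eliminating b: 6·(row 1) − 25·(row 2) gives 497·m = 6·(-324) − 25·(-51) = -669, so m = -669/497.
Then b = ((-51) − 25·(-669/497))/6 = -1437/497.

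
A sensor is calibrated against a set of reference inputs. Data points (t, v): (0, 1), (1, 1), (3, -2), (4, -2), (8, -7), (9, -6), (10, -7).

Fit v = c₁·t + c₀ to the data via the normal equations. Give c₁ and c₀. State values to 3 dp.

From the data, Σt·t = 271, Σt = 35, Σ1 = 7.
Right-hand side: Σt·v = -193, Σv = -22.
XᵀX·[c₁, c₀]ᵀ = Xᵀv becomes [[271, 35]; [35, 7]]·[c₁, c₀]ᵀ = [-193, -22]ᵀ.
det = 271·7 − 35² = 672.
c₁ = ((-193)·7 − 35·(-22))/672 = -83/96; c₀ = (271·(-22) − 35·(-193))/672 = 793/672.

c₁ = -0.865, c₀ = 1.180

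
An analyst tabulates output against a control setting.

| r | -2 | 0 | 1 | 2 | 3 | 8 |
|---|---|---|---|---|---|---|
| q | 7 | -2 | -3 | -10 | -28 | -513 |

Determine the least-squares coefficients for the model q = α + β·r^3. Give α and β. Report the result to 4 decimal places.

α = -1.6096, β = -0.9988

Entries of XᵀX: Σ1 = 6, Σr^3 = 540, Σr^3·r^3 = 263002.
Right-hand side: Σq = -549, Σr^3·q = -263551.
So XᵀX·[α, β]ᵀ = Xᵀq: [[6, 540]; [540, 263002]]·[α, β]ᵀ = [-549, -263551]ᵀ.
Δ = 6·263002 − 540² = 1286412.
α = ((-549)·263002 − 540·(-263551))/1286412 = -345093/214402; β = (6·(-263551) − 540·(-549))/1286412 = -214141/214402.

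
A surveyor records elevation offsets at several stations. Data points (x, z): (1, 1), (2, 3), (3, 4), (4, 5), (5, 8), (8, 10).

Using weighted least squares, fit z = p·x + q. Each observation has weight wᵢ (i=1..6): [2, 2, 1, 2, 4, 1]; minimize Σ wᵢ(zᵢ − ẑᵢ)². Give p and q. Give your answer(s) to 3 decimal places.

Entries of AᵀWA: Σwᵢ·x·x = 215, Σwᵢ·x = 45, Σwᵢ·1 = 12.
Moment sums: Σwᵢ·x·z = 306, Σwᵢ·z = 64.
Normal equations: [[215, 45]; [45, 12]]·[p, q]ᵀ = [306, 64]ᵀ.
Eliminating q: 12·(row 1) − 45·(row 2) gives 555·p = 12·306 − 45·64 = 792, so p = 264/185.
Then q = (64 − 45·(264/185))/12 = -2/111.

p = 1.427, q = -0.018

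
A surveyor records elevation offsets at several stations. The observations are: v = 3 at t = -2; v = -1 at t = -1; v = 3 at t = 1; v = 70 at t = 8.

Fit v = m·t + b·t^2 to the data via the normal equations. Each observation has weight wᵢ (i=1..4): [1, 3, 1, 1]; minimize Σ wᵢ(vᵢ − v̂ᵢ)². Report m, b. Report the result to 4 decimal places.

Entries of XᵀWX: Σwᵢ·t·t = 72, Σwᵢ·t·t^2 = 502, Σwᵢ·t^2·t^2 = 4116.
Right-hand side: Σwᵢ·t·v = 560, Σwᵢ·t^2·v = 4492.
Normal equations: [[72, 502]; [502, 4116]]·[m, b]ᵀ = [560, 4492]ᵀ.
Δ = 72·4116 − 502² = 44348.
m = (560·4116 − 502·4492)/44348 = 12494/11087; b = (72·4492 − 502·560)/44348 = 10576/11087.

m = 1.1269, b = 0.9539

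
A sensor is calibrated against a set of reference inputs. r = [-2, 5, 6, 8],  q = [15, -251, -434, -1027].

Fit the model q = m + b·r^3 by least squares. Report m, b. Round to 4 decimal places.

From the data, Σ1 = 4, Σr^3 = 845, Σr^3·r^3 = 324489.
Right-hand side: Σq = -1697, Σr^3·q = -651063.
So AᵀA·[m, b]ᵀ = Aᵀq: [[4, 845]; [845, 324489]]·[m, b]ᵀ = [-1697, -651063]ᵀ.
det = 4·324489 − 845² = 583931.
m = ((-1697)·324489 − 845·(-651063))/583931 = -509598/583931; b = (4·(-651063) − 845·(-1697))/583931 = -1170287/583931.

m = -0.8727, b = -2.0042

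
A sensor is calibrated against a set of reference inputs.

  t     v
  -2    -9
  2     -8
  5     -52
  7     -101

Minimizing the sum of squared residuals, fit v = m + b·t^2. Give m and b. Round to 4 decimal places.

m = -0.3388, b = -2.0566

AᵀA·[m, b]ᵀ = Aᵀv reads: 4·m + 82·b = -170;  82·m + 3058·b = -6317.
(Σ1 = 4, Σt^2 = 82, Σt^2·t^2 = 3058, Σv = -170, Σt^2·v = -6317.)
det = 4·3058 − 82² = 5508.
m = ((-170)·3058 − 82·(-6317))/5508 = -311/918; b = (4·(-6317) − 82·(-170))/5508 = -944/459.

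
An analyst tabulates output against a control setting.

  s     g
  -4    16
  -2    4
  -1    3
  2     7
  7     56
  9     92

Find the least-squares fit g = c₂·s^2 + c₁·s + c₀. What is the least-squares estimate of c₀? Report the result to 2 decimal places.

c₀ = 1.58

Setting ∂/∂c₂ … = 0 gives: 9251·c₂ + 1007·c₁ + 155·c₀ = 10499;  1007·c₂ + 155·c₁ + 11·c₀ = 1159;  155·c₂ + 11·c₁ + 6·c₀ = 178.
Solving the 3×3 system (Gaussian elimination) gives c₂ = 290591/277440, c₁ = 155497/277440, c₀ = 36559/23120.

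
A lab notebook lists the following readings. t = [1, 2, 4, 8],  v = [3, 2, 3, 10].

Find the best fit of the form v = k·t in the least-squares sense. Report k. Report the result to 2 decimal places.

MᵀM·[k]ᵀ = Mᵀv reads: 85·k = 99.
(Σt·t = 85, Σt·v = 99.)
Hence k = 99 / 85 ≈ 1.16471.

k = 1.16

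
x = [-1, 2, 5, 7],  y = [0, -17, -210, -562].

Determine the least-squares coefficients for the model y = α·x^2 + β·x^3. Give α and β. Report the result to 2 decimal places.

AᵀA·[α, β]ᵀ = Aᵀy reads: 3043·α + 19963·β = -32856;  19963·α + 133339·β = -219152.
(Σx^2·x^2 = 3043, Σx^2·x^3 = 19963, Σx^3·x^3 = 133339, Σx^2·y = -32856, Σx^3·y = -219152.)
Δ = 3043·133339 − 19963² = 7229208.
α = ((-32856)·133339 − 19963·(-219152))/7229208 = -756851/903651; β = (3043·(-219152) − 19963·(-32856))/7229208 = -1371901/903651.

α = -0.84, β = -1.52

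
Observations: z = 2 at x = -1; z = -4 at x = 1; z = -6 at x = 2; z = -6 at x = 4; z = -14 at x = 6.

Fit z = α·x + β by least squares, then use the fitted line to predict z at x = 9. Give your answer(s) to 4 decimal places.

Normal-equation sums: Σx·x = 58, Σx = 12, Σ1 = 5.
For Mᵀz: Σx·z = -126, Σz = -28.
Normal equations: [[58, 12]; [12, 5]]·[α, β]ᵀ = [-126, -28]ᵀ.
Δ = 58·5 − 12² = 146.
α = ((-126)·5 − 12·(-28))/146 = -147/73; β = (58·(-28) − 12·(-126))/146 = -56/73.
At x = 9: ẑ = (-147/73)·(9) + (-56/73)·(1) = -1379/73.

ẑ = -18.8904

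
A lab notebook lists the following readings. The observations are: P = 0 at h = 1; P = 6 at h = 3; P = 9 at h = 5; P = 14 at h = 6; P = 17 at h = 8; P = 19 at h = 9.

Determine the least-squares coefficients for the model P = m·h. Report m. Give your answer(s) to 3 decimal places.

m = 2.102

Compute the Gram sums: Σh·h = 216.
And Σh·P = 454.
Normal equations: [[216]]·[m]ᵀ = [454]ᵀ.
m = 454/216 = 2.10185.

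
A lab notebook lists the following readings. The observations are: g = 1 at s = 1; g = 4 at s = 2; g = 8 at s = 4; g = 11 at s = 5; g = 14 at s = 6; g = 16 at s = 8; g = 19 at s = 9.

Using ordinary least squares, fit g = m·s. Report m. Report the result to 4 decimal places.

XᵀX·[m]ᵀ = Xᵀg reads: 227·m = 479.
Hence m = 479 / 227 ≈ 2.11013.

m = 2.1101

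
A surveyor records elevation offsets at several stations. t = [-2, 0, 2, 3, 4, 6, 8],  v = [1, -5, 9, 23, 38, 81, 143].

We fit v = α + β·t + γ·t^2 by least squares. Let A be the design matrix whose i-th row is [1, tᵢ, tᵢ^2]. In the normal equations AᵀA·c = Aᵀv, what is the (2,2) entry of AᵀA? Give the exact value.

133

Row 2 ↔ basis t, column 2 ↔ basis t, so (AᵀA)_{2,2} = Σᵢ (t)·(t) = (-2)·(-2) + (0)·(0) + (2)·(2) + (3)·(3) + (4)·(4) + (6)·(6) + (8)·(8) = 133.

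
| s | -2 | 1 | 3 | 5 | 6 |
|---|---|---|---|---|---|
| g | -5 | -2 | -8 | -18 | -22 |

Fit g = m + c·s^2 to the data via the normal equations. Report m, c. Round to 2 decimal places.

Compute the Gram sums: Σ1 = 5, Σs^2 = 75, Σs^2·s^2 = 2019.
Right-hand side: Σg = -55, Σs^2·g = -1336.
det = 5·2019 − 75² = 4470.
m = ((-55)·2019 − 75·(-1336))/4470 = -723/298; c = (5·(-1336) − 75·(-55))/4470 = -511/894.

m = -2.43, c = -0.57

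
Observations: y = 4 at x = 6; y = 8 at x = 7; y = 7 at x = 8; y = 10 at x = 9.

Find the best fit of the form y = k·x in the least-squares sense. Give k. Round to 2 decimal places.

k = 0.98

From the data, Σx·x = 230.
And Σx·y = 226.
MᵀM·[k]ᵀ = Mᵀy becomes [[230]]·[k]ᵀ = [226]ᵀ.
Hence k = 226 / 230 ≈ 0.982609.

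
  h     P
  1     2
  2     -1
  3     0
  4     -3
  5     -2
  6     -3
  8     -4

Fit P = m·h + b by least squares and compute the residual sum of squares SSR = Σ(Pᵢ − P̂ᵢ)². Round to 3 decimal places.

SSR = 5.676

Sums needed: Σh·h = 155, Σh = 29, Σ1 = 7.
Moment sums: Σh·P = -72, ΣP = -11.
Normal equations: [[155, 29]; [29, 7]]·[m, b]ᵀ = [-72, -11]ᵀ.
Determinant 155·7 − 29² = 244.
m = ((-72)·7 − 29·(-11))/244 = -185/244; b = (155·(-11) − 29·(-72))/244 = 383/244.
Residuals: 145/122, -257/244, 43/61, -375/244, 27/122, -5/244, 121/244; SSR = 1385/244.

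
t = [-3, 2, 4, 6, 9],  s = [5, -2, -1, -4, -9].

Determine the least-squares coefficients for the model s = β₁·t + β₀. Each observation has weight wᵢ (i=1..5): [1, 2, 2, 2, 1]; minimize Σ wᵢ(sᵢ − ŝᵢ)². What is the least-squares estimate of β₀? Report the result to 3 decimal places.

β₀ = 1.626

Forming AᵀWA = [[202, 30]; [30, 8]] and AᵀWs = [-160, -18]ᵀ gives AᵀWA·[β₁, β₀]ᵀ = AᵀWs.
Eliminating β₀: 8·(row 1) − 30·(row 2) gives 716·β₁ = 8·(-160) − 30·(-18) = -740, so β₁ = -185/179.
Then β₀ = ((-18) − 30·(-185/179))/8 = 291/179.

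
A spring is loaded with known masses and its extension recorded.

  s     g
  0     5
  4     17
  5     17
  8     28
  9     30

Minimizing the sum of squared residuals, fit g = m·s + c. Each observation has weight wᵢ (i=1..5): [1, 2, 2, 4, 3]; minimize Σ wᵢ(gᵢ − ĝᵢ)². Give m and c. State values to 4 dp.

Sums needed: Σwᵢ·s·s = 581, Σwᵢ·s = 77, Σwᵢ·1 = 12.
For XᵀWg: Σwᵢ·s·g = 2012, Σwᵢ·g = 275.
Normal equations: [[581, 77]; [77, 12]]·[m, c]ᵀ = [2012, 275]ᵀ.
det = 581·12 − 77² = 1043.
m = (2012·12 − 77·275)/1043 = 2969/1043; c = (581·275 − 77·2012)/1043 = 693/149.

m = 2.8466, c = 4.6510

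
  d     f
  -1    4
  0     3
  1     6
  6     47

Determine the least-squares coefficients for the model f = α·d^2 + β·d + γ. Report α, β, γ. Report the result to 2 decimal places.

α = 1.05, β = 0.95, γ = 3.63

With design matrix A, AᵀA = [[1298, 216, 38]; [216, 38, 6]; [38, 6, 4]] and Aᵀf = [1702, 284, 60]ᵀ.
Inverting the 3×3 Gram matrix, [α, β, γ]ᵀ = [991/946, 895/946, 3433/946]ᵀ.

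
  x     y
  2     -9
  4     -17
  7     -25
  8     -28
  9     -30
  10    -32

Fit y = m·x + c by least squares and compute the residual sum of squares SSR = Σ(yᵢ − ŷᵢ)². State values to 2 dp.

SSR = 4.46

Entries of MᵀM: Σx·x = 314, Σx = 40, Σ1 = 6.
And Σx·y = -1075, Σy = -141.
So MᵀM·[m, c]ᵀ = Mᵀy: [[314, 40]; [40, 6]]·[m, c]ᵀ = [-1075, -141]ᵀ.
Eliminating c: 6·(row 1) − 40·(row 2) gives 284·m = 6·(-1075) − 40·(-141) = -810, so m = -405/142.
Then c = ((-141) − 40·(-405/142))/6 = -637/142.
Residuals: 169/142, -157/142, -39/71, -99/142, 11/71, 143/142; SSR = 317/71.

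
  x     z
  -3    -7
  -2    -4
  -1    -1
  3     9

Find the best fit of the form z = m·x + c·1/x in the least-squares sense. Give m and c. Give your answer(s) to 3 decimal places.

m = 2.832, c = -2.034

Compute the Gram sums: Σx·x = 23, Σx·1/x = 4, Σ1/x·1/x = 53/36.
Right-hand side: Σx·z = 57, Σ1/x·z = 25/3.
Normal equations: [[23, 4]; [4, 53/36]]·[m, c]ᵀ = [57, 25/3]ᵀ.
det = 23·(53/36) − 4² = 643/36.
m = (57·(53/36) − 4·(25/3))/(643/36) = 1821/643; c = (23·(25/3) − 4·57)/(643/36) = -1308/643.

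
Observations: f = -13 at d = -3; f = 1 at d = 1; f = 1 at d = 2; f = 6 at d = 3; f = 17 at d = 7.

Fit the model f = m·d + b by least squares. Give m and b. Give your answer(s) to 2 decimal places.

m = 2.98, b = -3.56

Entries of MᵀM: Σd·d = 72, Σd = 10, Σ1 = 5.
Right-hand side: Σd·f = 179, Σf = 12.
MᵀM·[m, b]ᵀ = Mᵀf becomes [[72, 10]; [10, 5]]·[m, b]ᵀ = [179, 12]ᵀ.
Determinant 72·5 − 10² = 260.
m = (179·5 − 10·12)/260 = 155/52; b = (72·12 − 10·179)/260 = -463/130.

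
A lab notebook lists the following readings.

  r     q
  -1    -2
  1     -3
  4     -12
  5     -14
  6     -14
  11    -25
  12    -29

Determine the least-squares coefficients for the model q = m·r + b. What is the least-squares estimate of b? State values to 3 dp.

b = -2.768

Compute the Gram sums: Σr·r = 344, Σr = 38, Σ1 = 7.
Right-hand side: Σr·q = -826, Σq = -99.
So MᵀM·[m, b]ᵀ = Mᵀq: [[344, 38]; [38, 7]]·[m, b]ᵀ = [-826, -99]ᵀ.
Δ = 344·7 − 38² = 964.
m = ((-826)·7 − 38·(-99))/964 = -505/241; b = (344·(-99) − 38·(-826))/964 = -667/241.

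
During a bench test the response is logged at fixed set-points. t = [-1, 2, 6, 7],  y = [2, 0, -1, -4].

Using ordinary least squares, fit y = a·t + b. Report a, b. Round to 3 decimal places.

The normal system XᵀX·[a, b]ᵀ = Xᵀy is [[90, 14]; [14, 4]]·[a, b]ᵀ = [-36, -3]ᵀ.
Δ = 90·4 − 14² = 164.
a = ((-36)·4 − 14·(-3))/164 = -51/82; b = (90·(-3) − 14·(-36))/164 = 117/82.

a = -0.622, b = 1.427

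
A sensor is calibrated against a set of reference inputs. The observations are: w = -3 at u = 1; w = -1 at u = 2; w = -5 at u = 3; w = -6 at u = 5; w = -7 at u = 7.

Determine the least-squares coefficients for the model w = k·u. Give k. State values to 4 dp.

The normal system MᵀM·[k]ᵀ = Mᵀw is [[88]]·[k]ᵀ = [-99]ᵀ.
k = (-99)/88 = -1.125.

k = -1.1250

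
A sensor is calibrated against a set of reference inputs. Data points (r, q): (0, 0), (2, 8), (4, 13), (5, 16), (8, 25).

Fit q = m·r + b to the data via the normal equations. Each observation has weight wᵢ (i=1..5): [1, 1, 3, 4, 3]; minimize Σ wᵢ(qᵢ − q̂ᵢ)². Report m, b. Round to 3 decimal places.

From the data, Σwᵢ·r·r = 344, Σwᵢ·r = 58, Σwᵢ·1 = 12.
Moment sums: Σwᵢ·r·q = 1092, Σwᵢ·q = 186.
So AᵀWA·[m, b]ᵀ = AᵀWq: [[344, 58]; [58, 12]]·[m, b]ᵀ = [1092, 186]ᵀ.
Determinant 344·12 − 58² = 764.
m = (1092·12 − 58·186)/764 = 579/191; b = (344·186 − 58·1092)/764 = 162/191.

m = 3.031, b = 0.848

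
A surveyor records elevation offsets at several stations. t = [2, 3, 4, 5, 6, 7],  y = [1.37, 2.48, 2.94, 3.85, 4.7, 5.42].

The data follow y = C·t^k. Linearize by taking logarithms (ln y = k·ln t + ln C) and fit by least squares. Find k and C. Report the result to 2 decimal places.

Linearized form: ln y = k·ln t + ln C. From the 6 transformed points,
AᵀA = [[13.1965, 8.5252]; [8.5252, 6]], rhs = [10.9423, 6.8872]ᵀ  (here Σln t = 8.5252, Σ(ln t)² = 13.1965, Σln y = 6.8872, Σln t·ln y = 10.9423).
Slope k = (n·Σln t·ln y − Σln t·Σln y)/(n·Σ(ln t)² − (Σln t)²) = (6·10.9423 − 8.5252·6.8872)/6.5005 = 1.06750; ln C = (Σln y − k·Σln t)/n = -0.36890, so C = exp(-0.36890) = 0.69150.

k = 1.07, C = 0.69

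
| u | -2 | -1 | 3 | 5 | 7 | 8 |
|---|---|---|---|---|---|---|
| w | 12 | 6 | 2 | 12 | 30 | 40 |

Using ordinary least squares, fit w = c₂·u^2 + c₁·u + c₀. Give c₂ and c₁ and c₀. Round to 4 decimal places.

Setting ∂/∂c₂ … = 0 gives: 7220·c₂ + 998·c₁ + 152·c₀ = 4402;  998·c₂ + 152·c₁ + 20·c₀ = 566;  152·c₂ + 20·c₁ + 6·c₀ = 102.
(Σu^2·u^2 = 7220, Σu^2·u = 998, Σu^2 = 152, Σu·u = 152, Σu = 20, Σ1 = 6, Σu^2·w = 4402, Σu·w = 566, Σw = 102.)
Row-reducing yields c₂ = 33071/34581, c₁ = -98831/34581, c₀ = 26505/11527.

c₂ = 0.9563, c₁ = -2.8580, c₀ = 2.2994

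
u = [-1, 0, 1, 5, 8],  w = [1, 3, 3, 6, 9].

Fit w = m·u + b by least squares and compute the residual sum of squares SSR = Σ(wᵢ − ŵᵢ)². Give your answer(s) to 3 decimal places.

With design matrix M, MᵀM = [[91, 13]; [13, 5]] and Mᵀw = [104, 22]ᵀ.
Eliminating b: 5·(row 1) − 13·(row 2) gives 286·m = 5·104 − 13·22 = 234, so m = 9/11.
Then b = (22 − 13·(9/11))/5 = 25/11.
Residuals: -5/11, 8/11, -1/11, -4/11, 2/11; SSR = 10/11.

SSR = 0.909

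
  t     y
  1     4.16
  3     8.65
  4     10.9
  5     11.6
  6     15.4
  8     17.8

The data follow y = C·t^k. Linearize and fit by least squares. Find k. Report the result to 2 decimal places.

Linearized form: ln y = k·ln t + ln C. From the 6 transformed points,
Over the data: Σln t = 7.9655, Σ(ln t)² = 13.2535, Σln y = 14.0364, Σln t·ln y = 20.5130.
Normal system: [[13.2535, 7.9655]; [7.9655, 6]]·[k, ln C]ᵀ = [20.5130, 14.0364]ᵀ.
Solving (det = 16.0713): k = 0.70129, ln C = 1.40838.

k = 0.70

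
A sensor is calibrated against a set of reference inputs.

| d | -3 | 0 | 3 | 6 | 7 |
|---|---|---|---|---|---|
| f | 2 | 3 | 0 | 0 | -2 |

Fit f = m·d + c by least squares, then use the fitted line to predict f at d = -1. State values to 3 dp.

f̂ = 2.046

The normal system AᵀA·[m, c]ᵀ = Aᵀf is [[103, 13]; [13, 5]]·[m, c]ᵀ = [-20, 3]ᵀ.
det = 103·5 − 13² = 346.
m = ((-20)·5 − 13·3)/346 = -139/346; c = (103·3 − 13·(-20))/346 = 569/346.
At d = -1: f̂ = (-139/346)·(-1) + (569/346)·(1) = 354/173.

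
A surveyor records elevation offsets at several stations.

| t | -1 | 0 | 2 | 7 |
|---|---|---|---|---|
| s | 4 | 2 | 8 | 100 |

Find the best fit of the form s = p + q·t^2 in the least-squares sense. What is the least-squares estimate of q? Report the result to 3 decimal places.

q = 2.011

Compute the Gram sums: Σ1 = 4, Σt^2 = 54, Σt^2·t^2 = 2418.
For Xᵀs: Σs = 114, Σt^2·s = 4936.
Eliminating q: 2418·(row 1) − 54·(row 2) gives 6756·p = 2418·114 − 54·4936 = 9108, so p = 759/563.
Then q = (4936 − 54·(759/563))/2418 = 3397/1689.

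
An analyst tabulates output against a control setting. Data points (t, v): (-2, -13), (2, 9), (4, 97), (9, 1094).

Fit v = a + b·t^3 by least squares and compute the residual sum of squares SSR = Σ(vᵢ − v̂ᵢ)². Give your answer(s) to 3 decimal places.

SSR = 7.508

Normal-equation sums: Σ1 = 4, Σt^3 = 793, Σt^3·t^3 = 535665.
For Aᵀv: Σv = 1187, Σt^3·v = 803910.
AᵀA·[a, b]ᵀ = Aᵀv becomes [[4, 793]; [793, 535665]]·[a, b]ᵀ = [1187, 803910]ᵀ.
Eliminating b: 535665·(row 1) − 793·(row 2) gives 1513811·a = 535665·1187 − 793·803910 = -1666275, so a = -128175/116447.
Then b = (803910 − 793·(-128175/116447))/535665 = 2274349/1513811.
Residuals: 181524/1513811, -2904218/1513811, 2947606/1513811, -224912/1513811; SSR = 11366280/1513811.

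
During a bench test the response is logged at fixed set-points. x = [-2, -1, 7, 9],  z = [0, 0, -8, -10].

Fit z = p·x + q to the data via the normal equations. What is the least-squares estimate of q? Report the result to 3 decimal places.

q = -1.434

Forming AᵀA = [[135, 13]; [13, 4]] and Aᵀz = [-146, -18]ᵀ gives AᵀA·[p, q]ᵀ = Aᵀz.
Δ = 135·4 − 13² = 371.
p = ((-146)·4 − 13·(-18))/371 = -50/53; q = (135·(-18) − 13·(-146))/371 = -76/53.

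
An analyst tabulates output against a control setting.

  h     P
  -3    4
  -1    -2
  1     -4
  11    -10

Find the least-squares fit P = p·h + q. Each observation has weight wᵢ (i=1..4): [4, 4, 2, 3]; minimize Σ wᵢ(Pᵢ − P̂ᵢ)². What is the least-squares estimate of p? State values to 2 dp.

Setting ∂/∂p … = 0 gives: 405·p + 19·q = -378;  19·p + 13·q = -30.
(Σwᵢ·h·h = 405, Σwᵢ·h = 19, Σwᵢ·1 = 13, Σwᵢ·h·P = -378, Σwᵢ·P = -30.)
det = 405·13 − 19² = 4904.
p = ((-378)·13 − 19·(-30))/4904 = -543/613; q = (405·(-30) − 19·(-378))/4904 = -621/613.

p = -0.89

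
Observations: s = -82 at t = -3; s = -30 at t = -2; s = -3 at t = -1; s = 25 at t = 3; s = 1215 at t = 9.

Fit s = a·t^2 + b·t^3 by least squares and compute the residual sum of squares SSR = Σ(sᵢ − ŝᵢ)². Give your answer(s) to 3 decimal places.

SSR = 8.142

Sums needed: Σt^2·t^2 = 6740, Σt^2·t^3 = 59016, Σt^3·t^3 = 532964.
For Mᵀs: Σt^2·s = 97779, Σt^3·s = 888867.
So MᵀM·[a, b]ᵀ = Mᵀs: [[6740, 59016]; [59016, 532964]]·[a, b]ᵀ = [97779, 888867]ᵀ.
det = 6740·532964 − 59016² = 109289104.
a = (97779·532964 − 59016·888867)/109289104 = -86171979/27322276; b = (6740·888867 − 59016·97779)/109289104 = 55109529/27322276.
Residuals: 11539231/13661138, -8526033/6830569, 14828670/6830569, -7338143/6830569, 824499/13661138; SSR = 111232153/13661138.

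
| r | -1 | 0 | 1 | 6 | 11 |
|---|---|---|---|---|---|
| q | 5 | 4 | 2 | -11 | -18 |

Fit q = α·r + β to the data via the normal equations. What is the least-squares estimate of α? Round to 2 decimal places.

Entries of MᵀM: Σr·r = 159, Σr = 17, Σ1 = 5.
And Σr·q = -267, Σq = -18.
MᵀM·[α, β]ᵀ = Mᵀq becomes [[159, 17]; [17, 5]]·[α, β]ᵀ = [-267, -18]ᵀ.
Eliminating β: 5·(row 1) − 17·(row 2) gives 506·α = 5·(-267) − 17·(-18) = -1029, so α = -1029/506.
Then β = ((-18) − 17·(-1029/506))/5 = 1677/506.

α = -2.03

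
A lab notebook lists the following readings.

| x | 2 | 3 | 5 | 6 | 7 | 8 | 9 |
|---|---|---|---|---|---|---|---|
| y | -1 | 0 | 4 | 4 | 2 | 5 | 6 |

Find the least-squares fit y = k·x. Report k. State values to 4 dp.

From the data, Σx·x = 268.
For Mᵀy: Σx·y = 150.
MᵀM·[k]ᵀ = Mᵀy becomes [[268]]·[k]ᵀ = [150]ᵀ.
k = 150/268 = 0.559701.

k = 0.5597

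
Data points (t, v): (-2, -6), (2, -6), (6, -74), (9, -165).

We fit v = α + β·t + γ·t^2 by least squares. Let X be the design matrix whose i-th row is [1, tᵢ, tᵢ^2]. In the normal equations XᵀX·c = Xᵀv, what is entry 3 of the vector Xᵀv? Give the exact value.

-16077

Entry 3 ↔ basis t^2, so (Xᵀv)_{3} = Σᵢ (t^2)·vᵢ = (4)·(-6) + (4)·(-6) + (36)·(-74) + (81)·(-165) = -16077.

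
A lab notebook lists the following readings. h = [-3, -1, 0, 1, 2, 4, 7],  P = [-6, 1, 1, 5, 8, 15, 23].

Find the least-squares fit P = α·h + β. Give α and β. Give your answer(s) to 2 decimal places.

α = 2.92, β = 2.54

With design matrix X, XᵀX = [[80, 10]; [10, 7]] and XᵀP = [259, 47]ᵀ.
det = 80·7 − 10² = 460.
α = (259·7 − 10·47)/460 = 1343/460; β = (80·47 − 10·259)/460 = 117/46.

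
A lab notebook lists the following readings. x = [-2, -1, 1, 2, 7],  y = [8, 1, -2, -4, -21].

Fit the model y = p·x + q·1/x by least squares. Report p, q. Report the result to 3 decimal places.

Sums needed: Σx·x = 59, Σx·1/x = 5, Σ1/x·1/x = 247/98.
For Aᵀy: Σx·y = -174, Σ1/x·y = -12.
Normal equations: [[59, 5]; [5, 247/98]]·[p, q]ᵀ = [-174, -12]ᵀ.
Eliminating q: (247/98)·(row 1) − 5·(row 2) gives (12123/98)·p = (247/98)·(-174) − 5·(-12) = -18549/49, so p = -1374/449.
Then q = ((-12) − 5·(-1374/449))/(247/98) = 588/449.

p = -3.060, q = 1.310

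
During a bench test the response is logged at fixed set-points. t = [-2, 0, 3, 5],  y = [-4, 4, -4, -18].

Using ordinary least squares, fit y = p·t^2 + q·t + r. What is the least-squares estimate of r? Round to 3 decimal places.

Normal-equation sums: Σt^2·t^2 = 722, Σt^2·t = 144, Σt^2 = 38, Σt·t = 38, Σt = 6, Σ1 = 4.
For Aᵀy: Σt^2·y = -502, Σt·y = -94, Σy = -22.
Solving the 3×3 system (Gaussian elimination) gives p = -11/10, q = 347/290, r = 183/58.

r = 3.155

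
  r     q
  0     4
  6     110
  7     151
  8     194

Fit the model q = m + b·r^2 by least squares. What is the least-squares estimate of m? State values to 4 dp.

m = 3.8471

Setting ∂/∂m … = 0 gives: 4·m + 149·b = 459;  149·m + 7793·b = 23775.
Eliminating b: 7793·(row 1) − 149·(row 2) gives 8971·m = 7793·459 − 149·23775 = 34512, so m = 34512/8971.
Then b = (23775 − 149·(34512/8971))/7793 = 26709/8971.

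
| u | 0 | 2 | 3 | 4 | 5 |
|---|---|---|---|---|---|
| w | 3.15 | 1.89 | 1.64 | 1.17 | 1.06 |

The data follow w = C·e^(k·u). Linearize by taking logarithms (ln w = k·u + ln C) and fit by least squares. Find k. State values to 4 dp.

Let Y = ln w. Fitting Y = k·u + ln C by least squares:
AᵀA = [[54.0000, 14.0000]; [14.0000, 5]], rhs = [3.6766, 2.4939]ᵀ  (here Σu = 14.0000, Σ(u)² = 54.0000, Σln w = 2.4939, Σu·ln w = 3.6766).
Δ = 54.0000·5 − (14.0000)² = 74.0000; k = (3.6766·5 − 14.0000·2.4939)/74.0000 = -0.22341, ln C = (54.0000·2.4939 − 14.0000·3.6766)/74.0000 = 1.12433.

k = -0.2234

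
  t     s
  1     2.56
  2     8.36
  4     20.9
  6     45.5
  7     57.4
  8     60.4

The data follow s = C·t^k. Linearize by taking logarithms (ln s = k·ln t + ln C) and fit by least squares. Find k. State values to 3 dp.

k = 1.546

Linearized form: ln s = k·ln t + ln C. From the 6 transformed points,
Σln t = 7.8966, Σ(ln t)² = 13.7233, Σln s = 18.0720, Σln t·ln s = 28.9351.
Equations: 13.7233·k + 7.8966·ln C = 28.9351;  7.8966·k + 6·ln C = 18.0720.
Δ = 13.7233·6 − (7.8966)² = 19.9843; k = (28.9351·6 − 7.8966·18.0720)/19.9843 = 1.54642, ln C = (13.7233·18.0720 − 7.8966·28.9351)/19.9843 = 0.97676.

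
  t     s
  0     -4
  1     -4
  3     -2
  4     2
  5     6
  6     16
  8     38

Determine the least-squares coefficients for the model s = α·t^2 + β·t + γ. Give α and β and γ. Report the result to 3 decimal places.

α = 0.980, β = -2.733, γ = -3.180

Forming XᵀX = [[6355, 945, 151]; [945, 151, 27]; [151, 27, 7]] and Xᵀs = [3168, 428, 52]ᵀ gives XᵀX·[α, β, γ]ᵀ = Xᵀs.
Solving the 3×3 system (Gaussian elimination) gives α = 3356/3423, β = -3118/1141, γ = -10886/3423.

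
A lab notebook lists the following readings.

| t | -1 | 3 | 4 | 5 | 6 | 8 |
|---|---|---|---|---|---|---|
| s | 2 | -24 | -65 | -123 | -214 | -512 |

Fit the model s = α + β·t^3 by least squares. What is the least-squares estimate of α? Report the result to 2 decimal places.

With design matrix M, MᵀM = [[6, 943]; [943, 329251]] and Mᵀs = [-936, -328553]ᵀ.
det = 6·329251 − 943² = 1086257.
α = ((-936)·329251 − 943·(-328553))/1086257 = 1646543/1086257; β = (6·(-328553) − 943·(-936))/1086257 = -1088670/1086257.

α = 1.52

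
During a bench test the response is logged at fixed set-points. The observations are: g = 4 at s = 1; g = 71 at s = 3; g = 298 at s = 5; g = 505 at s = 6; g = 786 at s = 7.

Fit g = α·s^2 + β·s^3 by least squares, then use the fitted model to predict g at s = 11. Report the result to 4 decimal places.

Setting ∂/∂α … = 0 gives: 4404·α + 27952·β = 64787;  27952·α + 180660·β = 417849.
Δ = 4404·180660 − 27952² = 14312336.
α = (64787·180660 − 27952·417849)/14312336 = 6176043/3578084; β = (4404·417849 − 27952·64787)/14312336 = 7320193/3578084.
At s = 11: ĝ = (6176043/3578084)·(121) + (7320193/3578084)·(1331) = 5245239043/1789042.

ĝ = 2931.8703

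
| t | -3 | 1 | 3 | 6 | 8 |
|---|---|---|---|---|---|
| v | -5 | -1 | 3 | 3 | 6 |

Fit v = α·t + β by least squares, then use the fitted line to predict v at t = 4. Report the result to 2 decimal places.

v̂ = 2.16

Setting ∂/∂α … = 0 gives: 119·α + 15·β = 89;  15·α + 5·β = 6.
(Σt·t = 119, Σt = 15, Σ1 = 5, Σt·v = 89, Σv = 6.)
Determinant 119·5 − 15² = 370.
α = (89·5 − 15·6)/370 = 71/74; β = (119·6 − 15·89)/370 = -621/370.
At t = 4: v̂ = (71/74)·(4) + (-621/370)·(1) = 799/370.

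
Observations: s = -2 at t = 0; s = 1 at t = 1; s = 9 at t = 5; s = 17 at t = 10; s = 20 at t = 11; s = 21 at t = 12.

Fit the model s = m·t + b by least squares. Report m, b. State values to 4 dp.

Normal-equation sums: Σt·t = 391, Σt = 39, Σ1 = 6.
Moment sums: Σt·s = 688, Σs = 66.
XᵀX·[m, b]ᵀ = Xᵀs becomes [[391, 39]; [39, 6]]·[m, b]ᵀ = [688, 66]ᵀ.
Δ = 391·6 − 39² = 825.
m = (688·6 − 39·66)/825 = 518/275; b = (391·66 − 39·688)/825 = -342/275.

m = 1.8836, b = -1.2436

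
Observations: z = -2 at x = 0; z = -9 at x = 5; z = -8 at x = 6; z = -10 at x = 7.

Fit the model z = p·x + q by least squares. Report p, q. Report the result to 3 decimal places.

The normal system AᵀA·[p, q]ᵀ = Aᵀz is [[110, 18]; [18, 4]]·[p, q]ᵀ = [-163, -29]ᵀ.
Determinant 110·4 − 18² = 116.
p = ((-163)·4 − 18·(-29))/116 = -65/58; q = (110·(-29) − 18·(-163))/116 = -64/29.

p = -1.121, q = -2.207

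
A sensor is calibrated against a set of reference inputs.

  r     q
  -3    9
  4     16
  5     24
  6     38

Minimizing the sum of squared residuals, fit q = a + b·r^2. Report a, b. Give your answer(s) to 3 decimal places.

a = -1.090, b = 1.062

Normal-equation sums: Σ1 = 4, Σr^2 = 86, Σr^2·r^2 = 2258.
And Σq = 87, Σr^2·q = 2305.
AᵀA·[a, b]ᵀ = Aᵀq becomes [[4, 86]; [86, 2258]]·[a, b]ᵀ = [87, 2305]ᵀ.
Δ = 4·2258 − 86² = 1636.
a = (87·2258 − 86·2305)/1636 = -446/409; b = (4·2305 − 86·87)/1636 = 869/818.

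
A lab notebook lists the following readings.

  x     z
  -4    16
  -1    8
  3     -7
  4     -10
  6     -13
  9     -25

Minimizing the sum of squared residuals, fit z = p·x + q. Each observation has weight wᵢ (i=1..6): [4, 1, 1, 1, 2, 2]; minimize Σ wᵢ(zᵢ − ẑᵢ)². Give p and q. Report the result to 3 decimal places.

p = -3.104, q = 3.735

From the data, Σwᵢ·x·x = 324, Σwᵢ·x = 20, Σwᵢ·1 = 11.
For MᵀWz: Σwᵢ·x·z = -931, Σwᵢ·z = -21.
Normal equations: [[324, 20]; [20, 11]]·[p, q]ᵀ = [-931, -21]ᵀ.
Eliminating q: 11·(row 1) − 20·(row 2) gives 3164·p = 11·(-931) − 20·(-21) = -9821, so p = -1403/452.
Then q = ((-21) − 20·(-1403/452))/11 = 422/113.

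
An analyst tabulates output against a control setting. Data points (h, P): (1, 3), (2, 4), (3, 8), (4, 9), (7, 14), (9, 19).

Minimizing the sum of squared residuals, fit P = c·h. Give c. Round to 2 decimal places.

The normal equations are: 160·c = 340.
c = 340/160 = 2.125.

c = 2.13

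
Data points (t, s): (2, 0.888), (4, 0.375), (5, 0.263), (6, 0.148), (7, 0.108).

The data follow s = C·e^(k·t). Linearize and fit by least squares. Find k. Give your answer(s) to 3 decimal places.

k = -0.428

Linearized form: ln s = k·t + ln C. From the 5 transformed points,
Sums: Σt = 24.0000, Σ(t)² = 130.0000, Σln s = -6.5714, Σt·ln s = -37.8815.
Normal system: [[130.0000, 24.0000]; [24.0000, 5]]·[k, ln C]ᵀ = [-37.8815, -6.5714]ᵀ.
Slope k = (n·Σt·ln s − Σt·Σln s)/(n·Σ(t)² − (Σt)²) = (5·-37.8815 − 24.0000·-6.5714)/74.0000 = -0.42830; ln C = (Σln s − k·Σt)/n = 0.74158.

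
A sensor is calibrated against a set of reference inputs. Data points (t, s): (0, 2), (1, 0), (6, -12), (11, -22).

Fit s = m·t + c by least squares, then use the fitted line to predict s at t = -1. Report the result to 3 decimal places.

Sums needed: Σt·t = 158, Σt = 18, Σ1 = 4.
And Σt·s = -314, Σs = -32.
Determinant 158·4 − 18² = 308.
m = ((-314)·4 − 18·(-32))/308 = -170/77; c = (158·(-32) − 18·(-314))/308 = 149/77.
At t = -1: ŝ = (-170/77)·(-1) + (149/77)·(1) = 29/7.

ŝ = 4.143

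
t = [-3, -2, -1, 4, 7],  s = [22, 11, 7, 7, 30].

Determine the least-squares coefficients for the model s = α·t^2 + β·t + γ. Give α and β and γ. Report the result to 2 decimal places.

The normal system AᵀA·[α, β, γ]ᵀ = Aᵀs is [[2755, 371, 79]; [371, 79, 5]; [79, 5, 5]]·[α, β, γ]ᵀ = [1831, 143, 77]ᵀ.
Row-reducing yields α = 10914/10933, β = -33315/10933, γ = 29242/10933.

α = 1.00, β = -3.05, γ = 2.67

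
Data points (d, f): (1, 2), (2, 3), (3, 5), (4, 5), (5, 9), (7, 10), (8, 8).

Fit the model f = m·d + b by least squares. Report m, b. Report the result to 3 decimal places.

m = 1.065, b = 1.435

Sums needed: Σd·d = 168, Σd = 30, Σ1 = 7.
For Aᵀf: Σd·f = 222, Σf = 42.
Normal equations: [[168, 30]; [30, 7]]·[m, b]ᵀ = [222, 42]ᵀ.
Eliminating b: 7·(row 1) − 30·(row 2) gives 276·m = 7·222 − 30·42 = 294, so m = 49/46.
Then b = (42 − 30·(49/46))/7 = 33/23.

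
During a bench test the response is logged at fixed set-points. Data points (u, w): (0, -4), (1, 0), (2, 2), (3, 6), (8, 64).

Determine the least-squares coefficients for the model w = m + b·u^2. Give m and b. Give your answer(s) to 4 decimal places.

From the data, Σ1 = 5, Σu^2 = 78, Σu^2·u^2 = 4194.
Moment sums: Σw = 68, Σu^2·w = 4158.
XᵀX·[m, b]ᵀ = Xᵀw becomes [[5, 78]; [78, 4194]]·[m, b]ᵀ = [68, 4158]ᵀ.
Eliminating b: 4194·(row 1) − 78·(row 2) gives 14886·m = 4194·68 − 78·4158 = -39132, so m = -2174/827.
Then b = (4158 − 78·(-2174/827))/4194 = 2581/2481.

m = -2.6288, b = 1.0403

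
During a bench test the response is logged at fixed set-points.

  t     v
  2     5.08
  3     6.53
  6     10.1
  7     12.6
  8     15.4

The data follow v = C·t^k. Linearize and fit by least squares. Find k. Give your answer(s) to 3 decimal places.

k = 0.758

Linearized form: ln v = k·ln t + ln C. From the 5 transformed points,
AᵀA = [[13.0084, 7.6089]; [7.6089, 5]], rhs = [17.9478, 11.0823]ᵀ  (here Σln t = 7.6089, Σ(ln t)² = 13.0084, Σln v = 11.0823, Σln t·ln v = 17.9478).
Δ = 13.0084·5 − (7.6089)² = 7.1473; k = (17.9478·5 − 7.6089·11.0823)/7.1473 = 0.75766, ln C = (13.0084·11.0823 − 7.6089·17.9478)/7.1473 = 1.06347.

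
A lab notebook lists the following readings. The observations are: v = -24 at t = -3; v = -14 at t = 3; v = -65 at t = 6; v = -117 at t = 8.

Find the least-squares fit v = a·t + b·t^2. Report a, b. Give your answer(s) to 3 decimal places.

XᵀX·[a, b]ᵀ = Xᵀv reads: 118·a + 728·b = -1296;  728·a + 5554·b = -10170.
Δ = 118·5554 − 728² = 125388.
a = ((-1296)·5554 − 728·(-10170))/125388 = 5716/3483; b = (118·(-10170) − 728·(-1296))/125388 = -7127/3483.

a = 1.641, b = -2.046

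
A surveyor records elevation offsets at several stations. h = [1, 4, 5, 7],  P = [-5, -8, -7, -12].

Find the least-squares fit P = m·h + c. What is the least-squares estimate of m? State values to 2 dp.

m = -1.07

Sums needed: Σh·h = 91, Σh = 17, Σ1 = 4.
And Σh·P = -156, ΣP = -32.
So AᵀA·[m, c]ᵀ = AᵀP: [[91, 17]; [17, 4]]·[m, c]ᵀ = [-156, -32]ᵀ.
Eliminating c: 4·(row 1) − 17·(row 2) gives 75·m = 4·(-156) − 17·(-32) = -80, so m = -16/15.
Then c = ((-32) − 17·(-16/15))/4 = -52/15.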